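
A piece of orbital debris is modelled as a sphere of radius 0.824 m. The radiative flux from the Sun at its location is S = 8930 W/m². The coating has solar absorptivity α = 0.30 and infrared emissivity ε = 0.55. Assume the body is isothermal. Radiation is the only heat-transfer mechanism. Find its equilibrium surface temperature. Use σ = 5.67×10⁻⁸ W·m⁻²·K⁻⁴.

At equilibrium, absorbed power = emitted power.
Absorbing cross-section = πr² = 2.133 m²; emitting surface = 4πr² = 8.532 m² (ratio 4).
αS·A_cross = εσ·A_surf·T⁴  ⇒  T⁴ = αS/(ε·4σ).
T⁴ = 0.300·8930/(0.55·4·5.67×10⁻⁸) = 2.148×10¹⁰ K⁴.
T = (2.148×10¹⁰)^(1/4).

T ≈ 383 K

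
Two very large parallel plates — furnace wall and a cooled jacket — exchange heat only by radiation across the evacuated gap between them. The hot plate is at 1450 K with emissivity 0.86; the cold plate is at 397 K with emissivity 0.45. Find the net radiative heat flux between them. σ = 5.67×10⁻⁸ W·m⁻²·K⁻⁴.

q ≈ 1.05×10⁵ W/m²

For two infinite grey parallel plates, q = σ(T₁⁴ − T₂⁴)/(1/ε₁ + 1/ε₂ − 1).
T₁⁴ − T₂⁴ = 4.421×10¹² − 2.484×10¹⁰ = 4.396×10¹² K⁴.
1/ε₁ + 1/ε₂ − 1 = 1.163 + 2.222 − 1 = 2.385.
q = 5.67×10⁻⁸ × 4.396×10¹² / 2.385.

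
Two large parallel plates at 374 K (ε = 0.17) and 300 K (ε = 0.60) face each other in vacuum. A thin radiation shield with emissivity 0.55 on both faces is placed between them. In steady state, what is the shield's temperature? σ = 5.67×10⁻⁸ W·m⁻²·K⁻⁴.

In steady state the net flux on the hot side equals that on the cold side.
σ(T₁⁴−T_s⁴)/D₁ = σ(T_s⁴−T₂⁴)/D₂, with D₁ = 1/ε₁+1/ε_s−1 = 6.701, D₂ = 1/ε_s+1/ε₂−1 = 2.485.
Solve for T_s⁴: T_s⁴ = (D₂·T₁⁴ + D₁·T₂⁴)/(D₁+D₂) = 1.120×10¹⁰ K⁴.

T_s ≈ 325 K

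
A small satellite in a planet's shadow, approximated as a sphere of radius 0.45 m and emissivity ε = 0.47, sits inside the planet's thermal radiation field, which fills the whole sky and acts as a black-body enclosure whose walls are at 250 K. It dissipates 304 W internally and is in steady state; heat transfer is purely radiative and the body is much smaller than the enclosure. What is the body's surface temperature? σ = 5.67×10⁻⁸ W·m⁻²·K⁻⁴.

T ≈ 303 K

For a small grey body in a large enclosure, net radiated power = εσA(T⁴ − T_w⁴).
Steady state: P = εσA(T⁴ − T_w⁴) with A = 4πr² = 2.545 m².
T⁴ = P/(εσA) + T_w⁴ = 304/(0.47·5.67×10⁻⁸·2.545) + (250)⁴
    = 4.483×10⁹ + 3.906×10⁹ = 8.389×10⁹ K⁴.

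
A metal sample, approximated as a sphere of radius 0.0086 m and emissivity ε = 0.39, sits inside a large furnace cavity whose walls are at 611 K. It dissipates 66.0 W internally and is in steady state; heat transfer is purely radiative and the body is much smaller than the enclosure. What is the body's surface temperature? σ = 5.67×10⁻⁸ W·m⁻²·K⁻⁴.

For a small grey body in a large enclosure, net radiated power = εσA(T⁴ − T_w⁴).
Steady state: P = εσA(T⁴ − T_w⁴) with A = 4πr² = 9.294×10⁻⁴ m².
T⁴ = P/(εσA) + T_w⁴ = 66.0/(0.39·5.67×10⁻⁸·9.294×10⁻⁴) + (611)⁴
    = 3.211×10¹² + 1.394×10¹¹ = 3.351×10¹² K⁴.

T ≈ 1350 K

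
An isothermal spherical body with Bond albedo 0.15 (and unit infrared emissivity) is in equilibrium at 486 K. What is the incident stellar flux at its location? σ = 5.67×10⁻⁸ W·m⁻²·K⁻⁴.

S ≈ 14900 W/m²

(1−a)S·πr² = σ·4πr²·T⁴ ⇒ S = 4σT⁴/(1−a).
S = 4·5.67×10⁻⁸·5.579×10¹⁰/0.850.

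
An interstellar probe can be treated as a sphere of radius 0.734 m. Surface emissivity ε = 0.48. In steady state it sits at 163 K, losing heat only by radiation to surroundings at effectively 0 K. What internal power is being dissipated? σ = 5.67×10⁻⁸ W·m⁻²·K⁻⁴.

P ≈ 130 W

Steady state: P = εσA T⁴.
A = 4πr² = 6.770 m²; T⁴ = (163)⁴ = 7.059×10⁸ K⁴.
P = 0.48 × 5.67×10⁻⁸ × 6.770 × 7.059×10⁸.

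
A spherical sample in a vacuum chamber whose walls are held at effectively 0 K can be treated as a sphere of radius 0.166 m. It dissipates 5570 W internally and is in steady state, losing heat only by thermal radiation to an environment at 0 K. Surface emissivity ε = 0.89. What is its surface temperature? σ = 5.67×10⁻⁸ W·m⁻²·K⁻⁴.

T ≈ 751 K

Steady state: internal power = radiated power, P = εσA T⁴.
Radiating area A = 4πr² = 0.3463 m².
T⁴ = P/(εσA) = 5570/(0.89·5.67×10⁻⁸·0.3463) = 3.188×10¹¹ K⁴.
T = (3.188×10¹¹)^(1/4).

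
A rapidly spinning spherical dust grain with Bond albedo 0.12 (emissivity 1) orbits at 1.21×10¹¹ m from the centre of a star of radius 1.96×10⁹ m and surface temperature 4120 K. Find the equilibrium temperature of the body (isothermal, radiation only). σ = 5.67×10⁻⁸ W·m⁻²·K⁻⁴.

T ≈ 359 K

The star's surface emits σT_*⁴; at distance d the flux is S = σT_*⁴(R_*/d)².
S = 5.67×10⁻⁸·(4120)⁴·(1.96×10⁹/1.21×10¹¹)² = 4287 W/m².
For an isothermal sphere T⁴ = (1−a)S/(4σ) = 1.663×10¹⁰ K⁴.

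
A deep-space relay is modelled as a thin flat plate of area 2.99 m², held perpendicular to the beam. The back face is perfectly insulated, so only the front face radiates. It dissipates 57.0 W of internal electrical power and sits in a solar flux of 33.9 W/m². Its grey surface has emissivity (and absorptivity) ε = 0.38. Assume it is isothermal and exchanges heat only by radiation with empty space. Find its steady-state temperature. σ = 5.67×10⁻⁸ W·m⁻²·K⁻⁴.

At steady state, absorbed solar power + internal power = radiated power.
Absorbed: α·S·A_cross = 0.38·33.9·2.990 = 38.52 W (cross-section A).
Total input = 38.52 + 57.0 = 95.52 W.
Radiated: εσ·A_surf·T⁴ with A_surf = A = 2.990 m².
T⁴ = 95.52/(0.38·5.67×10⁻⁸·2.990) = 1.483×10⁹ K⁴.

T ≈ 196 K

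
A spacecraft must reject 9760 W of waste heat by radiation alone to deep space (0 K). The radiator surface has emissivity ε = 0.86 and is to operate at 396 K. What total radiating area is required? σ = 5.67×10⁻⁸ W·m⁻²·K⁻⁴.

P = εσA T⁴ ⇒ A = P/(εσT⁴).
T⁴ = 2.459×10¹⁰ K⁴.
A = 9760/(0.86 × 5.67×10⁻⁸ × 2.459×10¹⁰).

A ≈ 8.14 m²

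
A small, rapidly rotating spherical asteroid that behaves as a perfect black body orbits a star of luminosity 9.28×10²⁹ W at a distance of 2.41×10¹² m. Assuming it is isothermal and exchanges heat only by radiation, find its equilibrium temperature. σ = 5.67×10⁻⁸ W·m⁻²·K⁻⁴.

T ≈ 487 K

First find the stellar flux at distance d: S = L/(4πd²) = 9.28×10²⁹/(4π·(2.41×10¹²)²) = 12710 W/m².
For an isothermal sphere, absorbed (1−a)S·πr² = emitted σ·4πr²·T⁴, so T⁴ = (1−a)S/(4σ).
T⁴ = 1.00·12710/(4·5.67×10⁻⁸) = 5.606×10¹⁰ K⁴.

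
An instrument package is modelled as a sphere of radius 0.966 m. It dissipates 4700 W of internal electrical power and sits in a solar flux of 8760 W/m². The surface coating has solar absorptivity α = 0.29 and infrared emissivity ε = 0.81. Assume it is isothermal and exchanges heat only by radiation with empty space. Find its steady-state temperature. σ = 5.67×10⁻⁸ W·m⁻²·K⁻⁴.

T ≈ 388 K

At steady state, absorbed solar power + internal power = radiated power.
Absorbed: α·S·A_cross = 0.29·8760·2.932 = 7447 W (cross-section πr²).
Total input = 7447 + 4700 = 12150 W.
Radiated: εσ·A_surf·T⁴ with A_surf = 4πr² = 11.73 m².
T⁴ = 12150/(0.81·5.67×10⁻⁸·11.73) = 2.256×10¹⁰ K⁴.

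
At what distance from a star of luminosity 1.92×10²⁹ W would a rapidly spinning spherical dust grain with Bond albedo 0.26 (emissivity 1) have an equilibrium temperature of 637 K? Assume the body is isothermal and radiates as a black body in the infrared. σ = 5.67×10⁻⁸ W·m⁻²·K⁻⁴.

d ≈ 5.50×10¹¹ m

For an isothermal black-emitting sphere, (1−a)S·πr² = σ·4πr²·T⁴ ⇒ S = 4σT⁴/(1−a).
S = 4·5.67×10⁻⁸·(637)⁴/0.740 = 50460 W/m².
Flux falls as S = L/(4πd²), so d = √(L/(4πS)) = √(1.92×10²⁹/(4π·50460)).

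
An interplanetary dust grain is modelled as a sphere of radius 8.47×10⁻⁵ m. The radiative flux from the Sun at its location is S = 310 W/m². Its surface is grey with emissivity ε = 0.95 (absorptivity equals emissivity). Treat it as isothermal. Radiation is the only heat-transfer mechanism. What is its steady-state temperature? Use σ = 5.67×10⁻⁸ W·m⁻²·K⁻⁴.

T ≈ 192 K

At equilibrium, absorbed power = emitted power.
Absorbing cross-section = πr² = 2.254×10⁻⁸ m²; emitting surface = 4πr² = 9.015×10⁻⁸ m² (ratio 4).
εS·A_cross = εσ·A_surf·T⁴  ⇒  T⁴ = S/(4σ)   (ε cancels).
T⁴ = 310/(4·5.67×10⁻⁸) = 1.367×10⁹ K⁴.
T = (1.367×10⁹)^(1/4).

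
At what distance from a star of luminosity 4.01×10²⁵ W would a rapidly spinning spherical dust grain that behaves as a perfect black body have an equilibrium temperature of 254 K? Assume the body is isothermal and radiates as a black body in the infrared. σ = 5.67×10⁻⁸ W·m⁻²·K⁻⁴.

For an isothermal black-emitting sphere, (1−a)S·πr² = σ·4πr²·T⁴ ⇒ S = 4σT⁴/(1−a).
S = 4·5.67×10⁻⁸·(254)⁴/1.00 = 944.0 W/m².
Flux falls as S = L/(4πd²), so d = √(L/(4πS)) = √(4.01×10²⁵/(4π·944.0)).

d ≈ 5.81×10¹⁰ m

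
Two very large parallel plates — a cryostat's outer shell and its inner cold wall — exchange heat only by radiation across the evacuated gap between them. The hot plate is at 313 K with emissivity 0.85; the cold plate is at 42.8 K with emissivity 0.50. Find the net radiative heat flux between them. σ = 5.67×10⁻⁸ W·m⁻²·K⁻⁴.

q ≈ 250 W/m²

For two infinite grey parallel plates, q = σ(T₁⁴ − T₂⁴)/(1/ε₁ + 1/ε₂ − 1).
T₁⁴ − T₂⁴ = 9.598×10⁹ − 3.356×10⁶ = 9.595×10⁹ K⁴.
1/ε₁ + 1/ε₂ − 1 = 1.176 + 2.000 − 1 = 2.176.
q = 5.67×10⁻⁸ × 9.595×10⁹ / 2.176.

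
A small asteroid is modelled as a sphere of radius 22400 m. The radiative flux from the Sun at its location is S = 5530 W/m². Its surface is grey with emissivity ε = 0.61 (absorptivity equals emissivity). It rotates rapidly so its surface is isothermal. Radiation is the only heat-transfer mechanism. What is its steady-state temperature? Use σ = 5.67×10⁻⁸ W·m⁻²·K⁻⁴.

T ≈ 395 K

At equilibrium, absorbed power = emitted power.
Absorbing cross-section = πr² = 1.576×10⁹ m²; emitting surface = 4πr² = 6.305×10⁹ m² (ratio 4).
εS·A_cross = εσ·A_surf·T⁴  ⇒  T⁴ = S/(4σ)   (ε cancels).
T⁴ = 5530/(4·5.67×10⁻⁸) = 2.438×10¹⁰ K⁴.
T = (2.438×10¹⁰)^(1/4).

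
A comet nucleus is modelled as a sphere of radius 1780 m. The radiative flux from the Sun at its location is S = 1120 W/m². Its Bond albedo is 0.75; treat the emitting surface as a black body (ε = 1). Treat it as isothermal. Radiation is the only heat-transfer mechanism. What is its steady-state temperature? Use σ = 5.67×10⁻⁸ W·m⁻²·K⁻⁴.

At equilibrium, absorbed power = emitted power.
Absorbing cross-section = πr² = 9.954×10⁶ m²; emitting surface = 4πr² = 3.982×10⁷ m² (ratio 4).
(1−a)S·A_cross = εσ·A_surf·T⁴  ⇒  T⁴ = (1−a)S/(4σ).
T⁴ = 0.250·1120/(4·5.67×10⁻⁸) = 1.235×10⁹ K⁴.
T = (1.235×10⁹)^(1/4).

T ≈ 187 K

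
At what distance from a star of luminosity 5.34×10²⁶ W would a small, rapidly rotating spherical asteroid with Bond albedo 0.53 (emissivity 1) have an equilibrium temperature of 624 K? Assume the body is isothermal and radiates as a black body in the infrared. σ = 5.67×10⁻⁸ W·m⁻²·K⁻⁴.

For an isothermal black-emitting sphere, (1−a)S·πr² = σ·4πr²·T⁴ ⇒ S = 4σT⁴/(1−a).
S = 4·5.67×10⁻⁸·(624)⁴/0.470 = 73160 W/m².
Flux falls as S = L/(4πd²), so d = √(L/(4πS)) = √(5.34×10²⁶/(4π·73160)).

d ≈ 2.41×10¹⁰ m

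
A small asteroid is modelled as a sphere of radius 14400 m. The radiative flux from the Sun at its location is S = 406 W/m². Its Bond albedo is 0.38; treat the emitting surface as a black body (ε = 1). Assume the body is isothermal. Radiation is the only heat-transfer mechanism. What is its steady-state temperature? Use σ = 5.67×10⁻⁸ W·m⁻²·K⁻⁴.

At equilibrium, absorbed power = emitted power.
Absorbing cross-section = πr² = 6.514×10⁸ m²; emitting surface = 4πr² = 2.606×10⁹ m² (ratio 4).
(1−a)S·A_cross = εσ·A_surf·T⁴  ⇒  T⁴ = (1−a)S/(4σ).
T⁴ = 0.620·406/(4·5.67×10⁻⁸) = 1.110×10⁹ K⁴.
T = (1.110×10⁹)^(1/4).

T ≈ 183 K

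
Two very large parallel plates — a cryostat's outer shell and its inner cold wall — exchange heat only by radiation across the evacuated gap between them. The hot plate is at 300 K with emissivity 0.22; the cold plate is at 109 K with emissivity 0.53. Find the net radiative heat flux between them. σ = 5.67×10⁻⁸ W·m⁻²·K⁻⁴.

q ≈ 83.1 W/m²

For two infinite grey parallel plates, q = σ(T₁⁴ − T₂⁴)/(1/ε₁ + 1/ε₂ − 1).
T₁⁴ − T₂⁴ = 8.100×10⁹ − 1.412×10⁸ = 7.959×10⁹ K⁴.
1/ε₁ + 1/ε₂ − 1 = 4.545 + 1.887 − 1 = 5.432.
q = 5.67×10⁻⁸ × 7.959×10⁹ / 5.432.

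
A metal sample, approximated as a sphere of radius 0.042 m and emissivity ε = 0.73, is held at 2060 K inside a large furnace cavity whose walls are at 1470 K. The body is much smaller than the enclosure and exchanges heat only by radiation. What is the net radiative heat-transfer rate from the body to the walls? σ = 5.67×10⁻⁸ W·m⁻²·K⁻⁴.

For a small grey body in a large enclosure: P_net = εσA(T_body⁴ − T_wall⁴).
A = 4πr² = 0.02217 m²; T_body⁴ − T_wall⁴ = 1.801×10¹³ − 4.669×10¹² = 1.334×10¹³ K⁴.
|P_net| = 0.73·5.67×10⁻⁸·0.02217·1.334×10¹³.

P_net ≈ 12200 W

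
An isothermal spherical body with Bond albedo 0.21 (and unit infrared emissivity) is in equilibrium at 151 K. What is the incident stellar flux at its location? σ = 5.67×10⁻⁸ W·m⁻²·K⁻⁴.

(1−a)S·πr² = σ·4πr²·T⁴ ⇒ S = 4σT⁴/(1−a).
S = 4·5.67×10⁻⁸·5.199×10⁸/0.790.

S ≈ 149 W/m²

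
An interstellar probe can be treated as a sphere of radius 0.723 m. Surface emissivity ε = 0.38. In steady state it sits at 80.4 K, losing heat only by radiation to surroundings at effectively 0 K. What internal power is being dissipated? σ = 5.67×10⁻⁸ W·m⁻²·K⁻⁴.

P ≈ 5.91 W

Steady state: P = εσA T⁴.
A = 4πr² = 6.569 m²; T⁴ = (80.4)⁴ = 4.179×10⁷ K⁴.
P = 0.38 × 5.67×10⁻⁸ × 6.569 × 4.179×10⁷.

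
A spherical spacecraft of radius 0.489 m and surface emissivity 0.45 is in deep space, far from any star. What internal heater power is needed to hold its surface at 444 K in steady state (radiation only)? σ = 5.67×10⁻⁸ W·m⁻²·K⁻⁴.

P = εσ·4πr²·T⁴.
4πr² = 3.005 m²; T⁴ = 3.886×10¹⁰ K⁴.
P = 0.45·5.67×10⁻⁸·3.005·3.886×10¹⁰.

P ≈ 2980 W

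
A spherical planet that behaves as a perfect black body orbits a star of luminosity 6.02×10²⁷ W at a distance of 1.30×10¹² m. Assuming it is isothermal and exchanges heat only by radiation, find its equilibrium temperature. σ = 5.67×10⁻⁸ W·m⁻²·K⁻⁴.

First find the stellar flux at distance d: S = L/(4πd²) = 6.02×10²⁷/(4π·(1.30×10¹²)²) = 283.5 W/m².
For an isothermal sphere, absorbed (1−a)S·πr² = emitted σ·4πr²·T⁴, so T⁴ = (1−a)S/(4σ).
T⁴ = 1.00·283.5/(4·5.67×10⁻⁸) = 1.250×10⁹ K⁴.

T ≈ 188 K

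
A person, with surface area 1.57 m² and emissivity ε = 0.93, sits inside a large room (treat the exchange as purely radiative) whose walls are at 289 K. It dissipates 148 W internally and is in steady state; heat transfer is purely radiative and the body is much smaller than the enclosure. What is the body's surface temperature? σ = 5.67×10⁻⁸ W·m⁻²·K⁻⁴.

T ≈ 306 K

For a small grey body in a large enclosure, net radiated power = εσA(T⁴ − T_w⁴).
Steady state: P = εσA(T⁴ − T_w⁴) with A = 1.57 m².
T⁴ = P/(εσA) + T_w⁴ = 148/(0.93·5.67×10⁻⁸·1.570) + (289)⁴
    = 1.788×10⁹ + 6.976×10⁹ = 8.763×10⁹ K⁴.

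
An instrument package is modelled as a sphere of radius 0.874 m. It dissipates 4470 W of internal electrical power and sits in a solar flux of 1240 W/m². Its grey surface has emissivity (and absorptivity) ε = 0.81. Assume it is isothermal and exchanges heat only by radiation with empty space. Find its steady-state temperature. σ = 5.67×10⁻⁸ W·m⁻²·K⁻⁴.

At steady state, absorbed solar power + internal power = radiated power.
Absorbed: α·S·A_cross = 0.81·1240·2.400 = 2410 W (cross-section πr²).
Total input = 2410 + 4470 = 6880 W.
Radiated: εσ·A_surf·T⁴ with A_surf = 4πr² = 9.599 m².
T⁴ = 6880/(0.81·5.67×10⁻⁸·9.599) = 1.561×10¹⁰ K⁴.

T ≈ 353 K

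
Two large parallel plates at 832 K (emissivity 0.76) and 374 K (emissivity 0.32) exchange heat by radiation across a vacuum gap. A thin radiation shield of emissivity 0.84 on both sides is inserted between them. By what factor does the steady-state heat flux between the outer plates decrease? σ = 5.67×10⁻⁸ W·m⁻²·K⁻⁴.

factor ≈ 1.40

Without shield: q₀ = σΔ(T⁴)/(1/ε₁+1/ε₂−1) with denominator 3.441.
With shield the two gaps are in series; the resistances add: (1/ε₁+1/ε_s−1)+(1/ε_s+1/ε₂−1) = 1.506+3.315 = 4.822.
Heat-flux ratio q₀/q = 4.822/3.441.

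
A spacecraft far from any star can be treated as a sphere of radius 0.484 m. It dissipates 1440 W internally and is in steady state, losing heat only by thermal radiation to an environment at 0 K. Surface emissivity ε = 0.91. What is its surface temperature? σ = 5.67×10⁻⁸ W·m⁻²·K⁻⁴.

T ≈ 312 K

Steady state: internal power = radiated power, P = εσA T⁴.
Radiating area A = 4πr² = 2.944 m².
T⁴ = P/(εσA) = 1440/(0.91·5.67×10⁻⁸·2.944) = 9.481×10⁹ K⁴.
T = (9.481×10⁹)^(1/4).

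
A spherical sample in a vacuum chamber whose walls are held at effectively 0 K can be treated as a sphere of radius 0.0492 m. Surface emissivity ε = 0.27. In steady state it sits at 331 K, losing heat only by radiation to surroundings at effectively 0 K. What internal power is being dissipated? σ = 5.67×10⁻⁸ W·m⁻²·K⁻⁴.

Steady state: P = εσA T⁴.
A = 4πr² = 0.03042 m²; T⁴ = (331)⁴ = 1.200×10¹⁰ K⁴.
P = 0.27 × 5.67×10⁻⁸ × 0.03042 × 1.200×10¹⁰.

P ≈ 5.59 W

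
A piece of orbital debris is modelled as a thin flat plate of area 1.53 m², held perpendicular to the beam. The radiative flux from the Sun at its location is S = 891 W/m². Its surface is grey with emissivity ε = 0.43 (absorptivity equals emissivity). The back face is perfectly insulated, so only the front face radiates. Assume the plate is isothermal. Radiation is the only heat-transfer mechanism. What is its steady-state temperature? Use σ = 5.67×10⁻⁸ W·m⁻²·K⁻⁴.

At equilibrium, absorbed power = emitted power.
Absorbing cross-section = A = 1.530 m²; emitting surface = A = 1.530 m² (ratio 1).
εS·A_cross = εσ·A_surf·T⁴  ⇒  T⁴ = S/(1σ)   (ε cancels).
T⁴ = 891/(1·5.67×10⁻⁸) = 1.571×10¹⁰ K⁴.
T = (1.571×10¹⁰)^(1/4).

T ≈ 354 K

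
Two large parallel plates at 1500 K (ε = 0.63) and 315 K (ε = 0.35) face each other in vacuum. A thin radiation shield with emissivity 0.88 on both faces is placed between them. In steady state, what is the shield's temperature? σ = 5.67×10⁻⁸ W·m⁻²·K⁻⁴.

In steady state the net flux on the hot side equals that on the cold side.
σ(T₁⁴−T_s⁴)/D₁ = σ(T_s⁴−T₂⁴)/D₂, with D₁ = 1/ε₁+1/ε_s−1 = 1.724, D₂ = 1/ε_s+1/ε₂−1 = 2.994.
Solve for T_s⁴: T_s⁴ = (D₂·T₁⁴ + D₁·T₂⁴)/(D₁+D₂) = 3.216×10¹² K⁴.

T_s ≈ 1340 K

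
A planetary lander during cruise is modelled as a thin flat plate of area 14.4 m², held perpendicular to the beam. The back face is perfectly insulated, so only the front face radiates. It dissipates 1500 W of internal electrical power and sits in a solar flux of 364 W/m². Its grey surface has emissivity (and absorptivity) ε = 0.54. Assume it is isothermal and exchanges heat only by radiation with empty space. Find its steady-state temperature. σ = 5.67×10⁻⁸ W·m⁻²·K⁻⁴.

At steady state, absorbed solar power + internal power = radiated power.
Absorbed: α·S·A_cross = 0.54·364·14.40 = 2830 W (cross-section A).
Total input = 2830 + 1500 = 4330 W.
Radiated: εσ·A_surf·T⁴ with A_surf = A = 14.40 m².
T⁴ = 4330/(0.54·5.67×10⁻⁸·14.40) = 9.822×10⁹ K⁴.

T ≈ 315 K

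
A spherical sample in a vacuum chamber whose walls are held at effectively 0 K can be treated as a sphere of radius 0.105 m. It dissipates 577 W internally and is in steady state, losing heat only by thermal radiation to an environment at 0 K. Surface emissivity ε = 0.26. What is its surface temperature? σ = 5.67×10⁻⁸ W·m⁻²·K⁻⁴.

Steady state: internal power = radiated power, P = εσA T⁴.
Radiating area A = 4πr² = 0.1385 m².
T⁴ = P/(εσA) = 577/(0.26·5.67×10⁻⁸·0.1385) = 2.825×10¹¹ K⁴.
T = (2.825×10¹¹)^(1/4).

T ≈ 729 K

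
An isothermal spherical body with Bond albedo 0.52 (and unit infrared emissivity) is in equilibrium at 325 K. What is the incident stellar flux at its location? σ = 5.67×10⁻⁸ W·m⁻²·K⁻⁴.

(1−a)S·πr² = σ·4πr²·T⁴ ⇒ S = 4σT⁴/(1−a).
S = 4·5.67×10⁻⁸·1.116×10¹⁰/0.480.

S ≈ 5270 W/m²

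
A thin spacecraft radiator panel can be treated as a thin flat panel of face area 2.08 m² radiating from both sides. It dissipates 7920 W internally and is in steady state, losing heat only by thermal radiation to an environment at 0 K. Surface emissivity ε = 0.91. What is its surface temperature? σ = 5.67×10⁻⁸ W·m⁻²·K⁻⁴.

T ≈ 438 K

Steady state: internal power = radiated power, P = εσA T⁴.
Radiating area A = 2·2.08 = 4.160 m².
T⁴ = P/(εσA) = 7920/(0.91·5.67×10⁻⁸·4.160) = 3.690×10¹⁰ K⁴.
T = (3.690×10¹⁰)^(1/4).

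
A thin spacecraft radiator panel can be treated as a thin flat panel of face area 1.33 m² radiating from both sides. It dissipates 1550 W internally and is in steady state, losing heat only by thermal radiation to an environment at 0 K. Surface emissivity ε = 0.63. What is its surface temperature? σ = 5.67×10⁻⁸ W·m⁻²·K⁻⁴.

T ≈ 357 K

Steady state: internal power = radiated power, P = εσA T⁴.
Radiating area A = 2·1.33 = 2.660 m².
T⁴ = P/(εσA) = 1550/(0.63·5.67×10⁻⁸·2.660) = 1.631×10¹⁰ K⁴.
T = (1.631×10¹⁰)^(1/4).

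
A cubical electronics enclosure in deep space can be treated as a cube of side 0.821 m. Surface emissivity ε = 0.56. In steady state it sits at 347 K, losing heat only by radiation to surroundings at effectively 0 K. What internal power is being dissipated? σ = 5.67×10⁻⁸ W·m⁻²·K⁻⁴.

P ≈ 1860 W

Steady state: P = εσA T⁴.
A = 6L² = 4.044 m²; T⁴ = (347)⁴ = 1.450×10¹⁰ K⁴.
P = 0.56 × 5.67×10⁻⁸ × 4.044 × 1.450×10¹⁰.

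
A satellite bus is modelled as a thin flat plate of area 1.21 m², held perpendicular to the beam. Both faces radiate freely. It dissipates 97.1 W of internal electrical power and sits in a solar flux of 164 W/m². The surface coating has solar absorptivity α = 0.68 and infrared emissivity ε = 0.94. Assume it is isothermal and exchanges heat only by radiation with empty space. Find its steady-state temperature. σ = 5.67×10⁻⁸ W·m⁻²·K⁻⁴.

T ≈ 206 K

At steady state, absorbed solar power + internal power = radiated power.
Absorbed: α·S·A_cross = 0.68·164·1.210 = 134.9 W (cross-section A).
Total input = 134.9 + 97.1 = 232.0 W.
Radiated: εσ·A_surf·T⁴ with A_surf = 2A = 2.420 m².
T⁴ = 232.0/(0.94·5.67×10⁻⁸·2.420) = 1.799×10⁹ K⁴.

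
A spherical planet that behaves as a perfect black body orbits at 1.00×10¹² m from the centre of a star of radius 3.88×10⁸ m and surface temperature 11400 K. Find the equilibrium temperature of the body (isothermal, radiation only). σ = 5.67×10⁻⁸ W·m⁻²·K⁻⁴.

T ≈ 159 K

The star's surface emits σT_*⁴; at distance d the flux is S = σT_*⁴(R_*/d)².
S = 5.67×10⁻⁸·(11400)⁴·(3.88×10⁸/1.00×10¹²)² = 144.2 W/m².
For an isothermal sphere T⁴ = (1−a)S/(4σ) = 6.357×10⁸ K⁴.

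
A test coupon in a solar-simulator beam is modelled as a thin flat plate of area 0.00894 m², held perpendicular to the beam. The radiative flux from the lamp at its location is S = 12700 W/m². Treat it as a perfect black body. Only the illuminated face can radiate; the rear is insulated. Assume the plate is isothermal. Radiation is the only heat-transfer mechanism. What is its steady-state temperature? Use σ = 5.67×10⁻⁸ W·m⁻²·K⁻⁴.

At equilibrium, absorbed power = emitted power.
Absorbing cross-section = A = 0.008940 m²; emitting surface = A = 0.008940 m² (ratio 1).
S·A_cross = εσ·A_surf·T⁴  ⇒  T⁴ = S/(1σ).
T⁴ = 1.00·12700/(1·5.67×10⁻⁸) = 2.240×10¹¹ K⁴.
T = (2.240×10¹¹)^(1/4).

T ≈ 688 K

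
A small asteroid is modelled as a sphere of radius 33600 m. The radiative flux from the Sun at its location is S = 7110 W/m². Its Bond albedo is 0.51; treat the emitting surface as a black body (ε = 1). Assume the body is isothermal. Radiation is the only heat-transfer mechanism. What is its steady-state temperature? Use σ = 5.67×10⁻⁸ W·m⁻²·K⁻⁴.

At equilibrium, absorbed power = emitted power.
Absorbing cross-section = πr² = 3.547×10⁹ m²; emitting surface = 4πr² = 1.419×10¹⁰ m² (ratio 4).
(1−a)S·A_cross = εσ·A_surf·T⁴  ⇒  T⁴ = (1−a)S/(4σ).
T⁴ = 0.490·7110/(4·5.67×10⁻⁸) = 1.536×10¹⁰ K⁴.
T = (1.536×10¹⁰)^(1/4).

T ≈ 352 K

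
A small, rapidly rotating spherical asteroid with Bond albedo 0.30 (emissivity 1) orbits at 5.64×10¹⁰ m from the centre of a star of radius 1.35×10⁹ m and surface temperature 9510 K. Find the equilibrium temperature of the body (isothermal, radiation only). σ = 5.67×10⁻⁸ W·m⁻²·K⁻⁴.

The star's surface emits σT_*⁴; at distance d the flux is S = σT_*⁴(R_*/d)².
S = 5.67×10⁻⁸·(9510)⁴·(1.35×10⁹/5.64×10¹⁰)² = 2.657×10⁵ W/m².
For an isothermal sphere T⁴ = (1−a)S/(4σ) = 8.201×10¹¹ K⁴.

T ≈ 952 K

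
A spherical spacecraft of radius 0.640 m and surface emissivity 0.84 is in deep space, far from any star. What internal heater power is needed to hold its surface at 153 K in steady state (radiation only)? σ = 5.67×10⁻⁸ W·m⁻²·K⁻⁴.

P ≈ 134 W

P = εσ·4πr²·T⁴.
4πr² = 5.147 m²; T⁴ = 5.480×10⁸ K⁴.
P = 0.84·5.67×10⁻⁸·5.147·5.480×10⁸.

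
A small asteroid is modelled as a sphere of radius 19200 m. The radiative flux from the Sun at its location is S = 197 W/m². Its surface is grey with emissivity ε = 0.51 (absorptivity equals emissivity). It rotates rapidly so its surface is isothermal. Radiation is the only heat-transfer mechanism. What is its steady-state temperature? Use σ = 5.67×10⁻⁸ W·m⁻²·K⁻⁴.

At equilibrium, absorbed power = emitted power.
Absorbing cross-section = πr² = 1.158×10⁹ m²; emitting surface = 4πr² = 4.632×10⁹ m² (ratio 4).
εS·A_cross = εσ·A_surf·T⁴  ⇒  T⁴ = S/(4σ)   (ε cancels).
T⁴ = 197/(4·5.67×10⁻⁸) = 8.686×10⁸ K⁴.
T = (8.686×10⁸)^(1/4).

T ≈ 172 K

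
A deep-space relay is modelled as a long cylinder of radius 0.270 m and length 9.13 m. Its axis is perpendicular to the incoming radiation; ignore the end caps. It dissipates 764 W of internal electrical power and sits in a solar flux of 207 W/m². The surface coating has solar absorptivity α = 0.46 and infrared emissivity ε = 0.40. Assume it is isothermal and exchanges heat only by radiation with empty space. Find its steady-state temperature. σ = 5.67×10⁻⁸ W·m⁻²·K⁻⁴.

T ≈ 243 K

At steady state, absorbed solar power + internal power = radiated power.
Absorbed: α·S·A_cross = 0.46·207·4.930 = 469.5 W (cross-section 2rL).
Total input = 469.5 + 764 = 1233 W.
Radiated: εσ·A_surf·T⁴ with A_surf = 2πrL = 15.49 m².
T⁴ = 1233/(0.40·5.67×10⁻⁸·15.49) = 3.511×10⁹ K⁴.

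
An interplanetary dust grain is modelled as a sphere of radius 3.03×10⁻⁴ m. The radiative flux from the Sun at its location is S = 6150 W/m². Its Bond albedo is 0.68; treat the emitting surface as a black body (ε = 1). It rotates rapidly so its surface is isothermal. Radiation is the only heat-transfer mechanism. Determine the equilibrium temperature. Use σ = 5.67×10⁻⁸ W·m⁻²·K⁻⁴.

At equilibrium, absorbed power = emitted power.
Absorbing cross-section = πr² = 2.884×10⁻⁷ m²; emitting surface = 4πr² = 1.154×10⁻⁶ m² (ratio 4).
(1−a)S·A_cross = εσ·A_surf·T⁴  ⇒  T⁴ = (1−a)S/(4σ).
T⁴ = 0.320·6150/(4·5.67×10⁻⁸) = 8.677×10⁹ K⁴.
T = (8.677×10⁹)^(1/4).

T ≈ 305 K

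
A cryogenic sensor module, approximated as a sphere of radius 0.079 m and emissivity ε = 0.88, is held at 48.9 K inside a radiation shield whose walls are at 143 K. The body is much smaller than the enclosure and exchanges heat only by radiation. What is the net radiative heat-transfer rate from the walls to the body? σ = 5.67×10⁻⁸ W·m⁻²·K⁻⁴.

P_net ≈ 1.61 W

For a small grey body in a large enclosure: P_net = εσA(T_body⁴ − T_wall⁴).
A = 4πr² = 0.07843 m²; T_body⁴ − T_wall⁴ = 5.718×10⁶ − 4.182×10⁸ = -4.124×10⁸ K⁴.
|P_net| = 0.88·5.67×10⁻⁸·0.07843·4.124×10⁸.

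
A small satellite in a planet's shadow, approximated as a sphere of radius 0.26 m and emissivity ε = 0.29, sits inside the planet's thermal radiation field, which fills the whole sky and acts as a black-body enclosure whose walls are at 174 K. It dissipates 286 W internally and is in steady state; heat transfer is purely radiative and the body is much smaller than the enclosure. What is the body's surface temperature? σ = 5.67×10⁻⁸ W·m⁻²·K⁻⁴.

For a small grey body in a large enclosure, net radiated power = εσA(T⁴ − T_w⁴).
Steady state: P = εσA(T⁴ − T_w⁴) with A = 4πr² = 0.8495 m².
T⁴ = P/(εσA) + T_w⁴ = 286/(0.29·5.67×10⁻⁸·0.8495) + (174)⁴
    = 2.048×10¹⁰ + 9.166×10⁸ = 2.139×10¹⁰ K⁴.

T ≈ 382 K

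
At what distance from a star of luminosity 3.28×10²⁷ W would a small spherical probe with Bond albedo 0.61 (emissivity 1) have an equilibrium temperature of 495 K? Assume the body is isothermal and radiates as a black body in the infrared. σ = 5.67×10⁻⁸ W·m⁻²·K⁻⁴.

d ≈ 8.65×10¹⁰ m

For an isothermal black-emitting sphere, (1−a)S·πr² = σ·4πr²·T⁴ ⇒ S = 4σT⁴/(1−a).
S = 4·5.67×10⁻⁸·(495)⁴/0.390 = 34910 W/m².
Flux falls as S = L/(4πd²), so d = √(L/(4πS)) = √(3.28×10²⁷/(4π·34910)).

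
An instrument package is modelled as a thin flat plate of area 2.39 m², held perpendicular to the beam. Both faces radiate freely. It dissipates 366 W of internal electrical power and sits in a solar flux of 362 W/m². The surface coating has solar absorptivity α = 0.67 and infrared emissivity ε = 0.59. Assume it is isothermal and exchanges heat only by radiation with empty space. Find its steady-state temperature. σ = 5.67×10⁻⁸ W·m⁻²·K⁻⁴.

At steady state, absorbed solar power + internal power = radiated power.
Absorbed: α·S·A_cross = 0.67·362·2.390 = 579.7 W (cross-section A).
Total input = 579.7 + 366 = 945.7 W.
Radiated: εσ·A_surf·T⁴ with A_surf = 2A = 4.780 m².
T⁴ = 945.7/(0.59·5.67×10⁻⁸·4.780) = 5.914×10⁹ K⁴.

T ≈ 277 K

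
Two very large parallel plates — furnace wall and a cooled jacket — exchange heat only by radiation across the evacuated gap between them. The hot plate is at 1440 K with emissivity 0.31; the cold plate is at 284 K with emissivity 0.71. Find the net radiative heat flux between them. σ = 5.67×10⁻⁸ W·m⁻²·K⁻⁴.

For two infinite grey parallel plates, q = σ(T₁⁴ − T₂⁴)/(1/ε₁ + 1/ε₂ − 1).
T₁⁴ − T₂⁴ = 4.300×10¹² − 6.505×10⁹ = 4.293×10¹² K⁴.
1/ε₁ + 1/ε₂ − 1 = 3.226 + 1.408 − 1 = 3.634.
q = 5.67×10⁻⁸ × 4.293×10¹² / 3.634.

q ≈ 67000 W/m²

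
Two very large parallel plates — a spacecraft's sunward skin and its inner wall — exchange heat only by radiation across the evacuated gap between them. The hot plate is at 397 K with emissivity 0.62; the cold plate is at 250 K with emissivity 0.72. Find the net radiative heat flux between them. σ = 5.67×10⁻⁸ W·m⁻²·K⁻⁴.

For two infinite grey parallel plates, q = σ(T₁⁴ − T₂⁴)/(1/ε₁ + 1/ε₂ − 1).
T₁⁴ − T₂⁴ = 2.484×10¹⁰ − 3.906×10⁹ = 2.093×10¹⁰ K⁴.
1/ε₁ + 1/ε₂ − 1 = 1.613 + 1.389 − 1 = 2.002.
q = 5.67×10⁻⁸ × 2.093×10¹⁰ / 2.002.

q ≈ 593 W/m²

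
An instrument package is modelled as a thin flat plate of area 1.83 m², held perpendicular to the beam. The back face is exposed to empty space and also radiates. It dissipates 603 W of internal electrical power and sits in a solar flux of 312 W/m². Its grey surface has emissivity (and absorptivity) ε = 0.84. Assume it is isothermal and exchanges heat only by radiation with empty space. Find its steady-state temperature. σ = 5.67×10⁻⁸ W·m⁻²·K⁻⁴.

At steady state, absorbed solar power + internal power = radiated power.
Absorbed: α·S·A_cross = 0.84·312·1.830 = 479.6 W (cross-section A).
Total input = 479.6 + 603 = 1083 W.
Radiated: εσ·A_surf·T⁴ with A_surf = 2A = 3.660 m².
T⁴ = 1083/(0.84·5.67×10⁻⁸·3.660) = 6.211×10⁹ K⁴.

T ≈ 281 K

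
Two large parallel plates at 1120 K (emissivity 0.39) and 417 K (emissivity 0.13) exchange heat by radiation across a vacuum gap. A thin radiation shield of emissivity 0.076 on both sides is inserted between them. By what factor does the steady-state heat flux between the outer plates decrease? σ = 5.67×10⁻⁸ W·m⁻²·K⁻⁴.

Without shield: q₀ = σΔ(T⁴)/(1/ε₁+1/ε₂−1) with denominator 9.256.
With shield the two gaps are in series; the resistances add: (1/ε₁+1/ε_s−1)+(1/ε_s+1/ε₂−1) = 14.72+19.85 = 34.57.
Heat-flux ratio q₀/q = 34.57/9.256.

factor ≈ 3.73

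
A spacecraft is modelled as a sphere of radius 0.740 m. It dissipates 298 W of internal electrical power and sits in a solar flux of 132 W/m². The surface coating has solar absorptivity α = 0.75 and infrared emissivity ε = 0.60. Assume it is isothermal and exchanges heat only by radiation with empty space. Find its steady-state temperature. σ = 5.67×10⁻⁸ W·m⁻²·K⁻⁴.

T ≈ 211 K

At steady state, absorbed solar power + internal power = radiated power.
Absorbed: α·S·A_cross = 0.75·132·1.720 = 170.3 W (cross-section πr²).
Total input = 170.3 + 298 = 468.3 W.
Radiated: εσ·A_surf·T⁴ with A_surf = 4πr² = 6.881 m².
T⁴ = 468.3/(0.60·5.67×10⁻⁸·6.881) = 2.000×10⁹ K⁴.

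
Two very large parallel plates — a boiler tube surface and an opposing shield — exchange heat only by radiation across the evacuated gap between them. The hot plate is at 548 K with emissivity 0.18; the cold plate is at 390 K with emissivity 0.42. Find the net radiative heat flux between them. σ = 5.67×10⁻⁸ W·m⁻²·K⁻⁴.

q ≈ 548 W/m²

For two infinite grey parallel plates, q = σ(T₁⁴ − T₂⁴)/(1/ε₁ + 1/ε₂ − 1).
T₁⁴ − T₂⁴ = 9.018×10¹⁰ − 2.313×10¹⁰ = 6.705×10¹⁰ K⁴.
1/ε₁ + 1/ε₂ − 1 = 5.556 + 2.381 − 1 = 6.937.
q = 5.67×10⁻⁸ × 6.705×10¹⁰ / 6.937.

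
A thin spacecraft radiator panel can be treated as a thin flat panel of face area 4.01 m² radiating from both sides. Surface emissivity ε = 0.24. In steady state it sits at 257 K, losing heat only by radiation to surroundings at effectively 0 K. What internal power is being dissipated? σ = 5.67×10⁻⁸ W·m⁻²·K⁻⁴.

P ≈ 476 W

Steady state: P = εσA T⁴.
A = 2·4.01 = 8.020 m²; T⁴ = (257)⁴ = 4.362×10⁹ K⁴.
P = 0.24 × 5.67×10⁻⁸ × 8.020 × 4.362×10⁹.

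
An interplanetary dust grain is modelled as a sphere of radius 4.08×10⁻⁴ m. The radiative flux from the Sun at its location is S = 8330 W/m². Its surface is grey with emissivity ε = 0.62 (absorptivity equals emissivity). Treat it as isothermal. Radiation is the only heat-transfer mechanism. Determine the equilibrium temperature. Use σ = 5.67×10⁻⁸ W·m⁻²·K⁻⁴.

T ≈ 438 K

At equilibrium, absorbed power = emitted power.
Absorbing cross-section = πr² = 5.230×10⁻⁷ m²; emitting surface = 4πr² = 2.092×10⁻⁶ m² (ratio 4).
εS·A_cross = εσ·A_surf·T⁴  ⇒  T⁴ = S/(4σ)   (ε cancels).
T⁴ = 8330/(4·5.67×10⁻⁸) = 3.673×10¹⁰ K⁴.
T = (3.673×10¹⁰)^(1/4).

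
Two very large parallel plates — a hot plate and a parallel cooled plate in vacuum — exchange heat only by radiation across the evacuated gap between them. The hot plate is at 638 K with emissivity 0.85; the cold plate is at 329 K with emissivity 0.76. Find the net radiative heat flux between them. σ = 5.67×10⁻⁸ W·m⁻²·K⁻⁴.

For two infinite grey parallel plates, q = σ(T₁⁴ − T₂⁴)/(1/ε₁ + 1/ε₂ − 1).
T₁⁴ − T₂⁴ = 1.657×10¹¹ − 1.172×10¹⁰ = 1.540×10¹¹ K⁴.
1/ε₁ + 1/ε₂ − 1 = 1.176 + 1.316 − 1 = 1.492.
q = 5.67×10⁻⁸ × 1.540×10¹¹ / 1.492.

q ≈ 5850 W/m²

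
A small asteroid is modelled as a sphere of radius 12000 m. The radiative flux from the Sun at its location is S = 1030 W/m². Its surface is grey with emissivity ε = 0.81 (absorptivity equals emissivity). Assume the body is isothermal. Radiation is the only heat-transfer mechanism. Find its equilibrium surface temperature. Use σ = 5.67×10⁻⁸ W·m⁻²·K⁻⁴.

T ≈ 260 K

At equilibrium, absorbed power = emitted power.
Absorbing cross-section = πr² = 4.524×10⁸ m²; emitting surface = 4πr² = 1.810×10⁹ m² (ratio 4).
εS·A_cross = εσ·A_surf·T⁴  ⇒  T⁴ = S/(4σ)   (ε cancels).
T⁴ = 1030/(4·5.67×10⁻⁸) = 4.541×10⁹ K⁴.
T = (4.541×10⁹)^(1/4).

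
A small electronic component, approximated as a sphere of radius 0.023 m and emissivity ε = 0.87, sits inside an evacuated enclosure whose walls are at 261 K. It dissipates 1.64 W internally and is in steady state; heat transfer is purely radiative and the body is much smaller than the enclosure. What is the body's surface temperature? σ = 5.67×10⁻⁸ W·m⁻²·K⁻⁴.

T ≈ 313 K

For a small grey body in a large enclosure, net radiated power = εσA(T⁴ − T_w⁴).
Steady state: P = εσA(T⁴ − T_w⁴) with A = 4πr² = 0.006648 m².
T⁴ = P/(εσA) + T_w⁴ = 1.64/(0.87·5.67×10⁻⁸·0.006648) + (261)⁴
    = 5.001×10⁹ + 4.640×10⁹ = 9.642×10⁹ K⁴.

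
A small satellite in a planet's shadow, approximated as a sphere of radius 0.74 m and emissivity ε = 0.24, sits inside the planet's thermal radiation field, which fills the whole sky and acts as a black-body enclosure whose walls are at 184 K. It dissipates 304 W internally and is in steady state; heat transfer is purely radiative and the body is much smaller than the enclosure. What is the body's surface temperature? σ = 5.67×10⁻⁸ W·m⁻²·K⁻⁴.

T ≈ 257 K

For a small grey body in a large enclosure, net radiated power = εσA(T⁴ − T_w⁴).
Steady state: P = εσA(T⁴ − T_w⁴) with A = 4πr² = 6.881 m².
T⁴ = P/(εσA) + T_w⁴ = 304/(0.24·5.67×10⁻⁸·6.881) + (184)⁴
    = 3.246×10⁹ + 1.146×10⁹ = 4.393×10⁹ K⁴.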